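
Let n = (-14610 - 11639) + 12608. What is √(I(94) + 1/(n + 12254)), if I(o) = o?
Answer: √180832899/1387 ≈ 9.6953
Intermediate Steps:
n = -13641 (n = -26249 + 12608 = -13641)
√(I(94) + 1/(n + 12254)) = √(94 + 1/(-13641 + 12254)) = √(94 + 1/(-1387)) = √(94 - 1/1387) = √(130377/1387) = √180832899/1387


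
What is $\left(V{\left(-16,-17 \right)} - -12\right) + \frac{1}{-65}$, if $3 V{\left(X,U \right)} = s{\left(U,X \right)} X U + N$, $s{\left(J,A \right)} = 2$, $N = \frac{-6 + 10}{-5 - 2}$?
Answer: $\frac{87873}{455} \approx 193.13$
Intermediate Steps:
$N = - \frac{4}{7}$ ($N = \frac{4}{-7} = 4 \left(- \frac{1}{7}\right) = - \frac{4}{7} \approx -0.57143$)
$V{\left(X,U \right)} = - \frac{4}{21} + \frac{2 U X}{3}$ ($V{\left(X,U \right)} = \frac{2 X U - \frac{4}{7}}{3} = \frac{2 U X - \frac{4}{7}}{3} = \frac{- \frac{4}{7} + 2 U X}{3} = - \frac{4}{21} + \frac{2 U X}{3}$)
$\left(V{\left(-16,-17 \right)} - -12\right) + \frac{1}{-65} = \left(\left(- \frac{4}{21} + \frac{2}{3} \left(-17\right) \left(-16\right)\right) - -12\right) + \frac{1}{-65} = \left(\left(- \frac{4}{21} + \frac{544}{3}\right) + 12\right) - \frac{1}{65} = \left(\frac{1268}{7} + 12\right) - \frac{1}{65} = \frac{1352}{7} - \frac{1}{65} = \frac{87873}{455}$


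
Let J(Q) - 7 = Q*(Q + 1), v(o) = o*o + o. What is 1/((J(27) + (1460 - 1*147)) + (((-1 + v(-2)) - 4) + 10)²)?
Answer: 1/2125 ≈ 0.00047059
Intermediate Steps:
v(o) = o + o² (v(o) = o² + o = o + o²)
J(Q) = 7 + Q*(1 + Q) (J(Q) = 7 + Q*(Q + 1) = 7 + Q*(1 + Q))
1/((J(27) + (1460 - 1*147)) + (((-1 + v(-2)) - 4) + 10)²) = 1/(((7 + 27 + 27²) + (1460 - 1*147)) + (((-1 - 2*(1 - 2)) - 4) + 10)²) = 1/(((7 + 27 + 729) + (1460 - 147)) + (((-1 - 2*(-1)) - 4) + 10)²) = 1/((763 + 1313) + (((-1 + 2) - 4) + 10)²) = 1/(2076 + ((1 - 4) + 10)²) = 1/(2076 + (-3 + 10)²) = 1/(2076 + 7²) = 1/(2076 + 49) = 1/2125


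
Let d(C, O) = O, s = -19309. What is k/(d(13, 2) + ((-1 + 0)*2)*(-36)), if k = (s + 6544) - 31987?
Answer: -22376/37 ≈ -604.76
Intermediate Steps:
k = -44752 (k = (-19309 + 6544) - 31987 = -12765 - 31987 = -44752)
k/(d(13, 2) + ((-1 + 0)*2)*(-36)) = -44752/(2 + ((-1 + 0)*2)*(-36)) = -44752/(2 - 1*2*(-36)) = -44752/(2 - 2*(-36)) = -44752/(2 + 72) = -44752/74 = -44752*1/74 = -22376/37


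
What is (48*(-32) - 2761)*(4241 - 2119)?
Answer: -9118234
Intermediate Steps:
(48*(-32) - 2761)*(4241 - 2119) = (-1536 - 2761)*2122 = -4297*2122 = -9118234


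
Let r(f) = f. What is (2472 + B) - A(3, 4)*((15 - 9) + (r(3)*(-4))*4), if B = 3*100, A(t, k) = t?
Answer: 2898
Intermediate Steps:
B = 300
(2472 + B) - A(3, 4)*((15 - 9) + (r(3)*(-4))*4) = (2472 + 300) - 3*((15 - 9) + (3*(-4))*4) = 2772 - 3*(6 - 12*4) = 2772 - 3*(6 - 48) = 2772 - 3*(-42) = 2772 - 1*(-126) = 2772 + 126 = 2898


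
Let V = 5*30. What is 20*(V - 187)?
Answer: -740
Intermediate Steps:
V = 150
20*(V - 187) = 20*(150 - 187) = 20*(-37) = -740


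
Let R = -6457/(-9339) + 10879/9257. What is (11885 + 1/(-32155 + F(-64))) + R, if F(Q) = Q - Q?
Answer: 3003958000795732/252712350915 ≈ 11887.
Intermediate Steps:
F(Q) = 0
R = 14670130/7859193 (R = -6457*(-1/9339) + 10879*(1/9257) = 587/849 + 10879/9257 = 14670130/7859193 ≈ 1.8666)
(11885 + 1/(-32155 + F(-64))) + R = (11885 + 1/(-32155 + 0)) + 14670130/7859193 = (11885 + 1/(-32155)) + 14670130/7859193 = (11885 - 1/32155) + 14670130/7859193 = 382162174/32155 + 14670130/7859193 = 3003958000795732/252712350915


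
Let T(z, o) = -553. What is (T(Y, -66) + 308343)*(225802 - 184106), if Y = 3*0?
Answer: 12833611840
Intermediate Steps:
Y = 0
(T(Y, -66) + 308343)*(225802 - 184106) = (-553 + 308343)*(225802 - 184106) = 307790*41696 = 12833611840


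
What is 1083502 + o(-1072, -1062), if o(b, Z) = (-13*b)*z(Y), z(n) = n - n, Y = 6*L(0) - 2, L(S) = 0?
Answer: 1083502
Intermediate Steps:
Y = -2 (Y = 6*0 - 2 = 0 - 2 = -2)
z(n) = 0
o(b, Z) = 0 (o(b, Z) = -13*b*0 = 0)
1083502 + o(-1072, -1062) = 1083502 + 0 = 1083502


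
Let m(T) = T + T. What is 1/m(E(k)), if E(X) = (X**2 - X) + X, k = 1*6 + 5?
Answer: 1/242 ≈ 0.0041322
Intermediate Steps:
k = 11 (k = 6 + 5 = 11)
E(X) = X**2
m(T) = 2*T
1/m(E(k)) = 1/(2*11**2) = 1/(2*121) = 1/242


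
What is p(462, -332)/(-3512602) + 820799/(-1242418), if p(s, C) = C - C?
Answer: -820799/1242418 ≈ -0.66065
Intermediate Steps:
p(s, C) = 0
p(462, -332)/(-3512602) + 820799/(-1242418) = 0/(-3512602) + 820799/(-1242418) = 0*(-1/3512602) + 820799*(-1/1242418) = 0 - 820799/1242418 = -820799/1242418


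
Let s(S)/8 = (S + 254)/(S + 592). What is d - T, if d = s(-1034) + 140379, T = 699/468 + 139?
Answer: 371949959/2652 ≈ 1.4025e+5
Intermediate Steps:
T = 21917/156 (T = 699*(1/468) + 139 = 233/156 + 139 = 21917/156 ≈ 140.49)
s(S) = 8*(254 + S)/(592 + S) (s(S) = 8*((S + 254)/(S + 592)) = 8*((254 + S)/(592 + S)) = 8*(254 + S)/(592 + S))
d = 2386683/17 (d = 8*(254 - 1034)/(592 - 1034) + 140379 = 8*(-780)/(-442) + 140379 = 8*(-1/442)*(-780) + 140379 = 240/17 + 140379 = 2386683/17 ≈ 1.4039e+5)
d - T = 2386683/17 - 1*21917/156 = 2386683/17 - 21917/156 = 371949959/2652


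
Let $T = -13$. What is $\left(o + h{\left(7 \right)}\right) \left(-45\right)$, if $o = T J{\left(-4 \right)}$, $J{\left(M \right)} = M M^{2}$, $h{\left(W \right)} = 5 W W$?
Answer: $-48465$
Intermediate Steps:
$h{\left(W \right)} = 5 W^{2}$
$J{\left(M \right)} = M^{3}$
$o = 832$ ($o = - 13 \left(-4\right)^{3} = \left(-13\right) \left(-64\right) = 832$)
$\left(o + h{\left(7 \right)}\right) \left(-45\right) = \left(832 + 5 \cdot 7^{2}\right) \left(-45\right) = \left(832 + 5 \cdot 49\right) \left(-45\right) = \left(832 + 245\right) \left(-45\right) = 1077 \left(-45\right) = -48465$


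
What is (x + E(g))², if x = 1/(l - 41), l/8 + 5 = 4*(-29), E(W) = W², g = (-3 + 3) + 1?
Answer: 1016064/1018081 ≈ 0.99802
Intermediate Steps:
g = 1 (g = 0 + 1 = 1)
l = -968 (l = -40 + 8*(4*(-29)) = -40 + 8*(-116) = -40 - 928 = -968)
x = -1/1009 (x = 1/(-968 - 41) = 1/(-1009) = -1/1009 ≈ -0.00099108)
(x + E(g))² = (-1/1009 + 1²)² = (-1/1009 + 1)² = (1008/1009)² = 1016064/1018081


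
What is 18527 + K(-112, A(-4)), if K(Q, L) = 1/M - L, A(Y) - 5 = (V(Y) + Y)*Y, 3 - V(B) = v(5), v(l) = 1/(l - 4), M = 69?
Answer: 1277467/69 ≈ 18514.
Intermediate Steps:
v(l) = 1/(-4 + l)
V(B) = 2 (V(B) = 3 - 1/(-4 + 5) = 3 - 1/1 = 3 - 1*1 = 3 - 1 = 2)
A(Y) = 5 + Y*(2 + Y) (A(Y) = 5 + (2 + Y)*Y = 5 + Y*(2 + Y))
K(Q, L) = 1/69 - L
18527 + K(-112, A(-4)) = 18527 + (1/69 - (5 + (-4)² + 2*(-4))) = 18527 + (1/69 - (5 + 16 - 8)) = 18527 + (1/69 - 1*13) = 18527 + (1/69 - 13) = 18527 - 896/69 = 1277467/69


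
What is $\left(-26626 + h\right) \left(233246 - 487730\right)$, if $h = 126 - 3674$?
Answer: $7678800216$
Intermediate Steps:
$h = -3548$ ($h = 126 - 3674 = -3548$)
$\left(-26626 + h\right) \left(233246 - 487730\right) = \left(-26626 - 3548\right) \left(233246 - 487730\right) = \left(-30174\right) \left(-254484\right) = 7678800216$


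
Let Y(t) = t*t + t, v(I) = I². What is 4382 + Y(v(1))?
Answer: 4384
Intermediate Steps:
Y(t) = t + t² (Y(t) = t² + t = t + t²)
4382 + Y(v(1)) = 4382 + 1²*(1 + 1²) = 4382 + 1*(1 + 1) = 4382 + 1*2 = 4382 + 2 = 4384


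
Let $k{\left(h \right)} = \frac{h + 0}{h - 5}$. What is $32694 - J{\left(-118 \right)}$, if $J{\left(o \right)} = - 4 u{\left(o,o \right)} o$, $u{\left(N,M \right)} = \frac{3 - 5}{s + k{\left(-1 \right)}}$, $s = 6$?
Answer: $\frac{1215342}{37} \approx 32847.0$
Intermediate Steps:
$k{\left(h \right)} = \frac{h}{-5 + h}$
$u{\left(N,M \right)} = - \frac{12}{37}$ ($u{\left(N,M \right)} = \frac{3 - 5}{6 - \frac{1}{-5 - 1}} = - \frac{2}{6 - \frac{1}{-6}} = - \frac{2}{6 - - \frac{1}{6}} = - \frac{2}{6 + \frac{1}{6}} = - \frac{2}{\frac{37}{6}} = \left(-2\right) \frac{6}{37} = - \frac{12}{37}$)
$J{\left(o \right)} = \frac{48 o}{37}$ ($J{\left(o \right)} = \left(-4\right) \left(- \frac{12}{37}\right) o = \frac{48 o}{37}$)
$32694 - J{\left(-118 \right)} = 32694 - \frac{48}{37} \left(-118\right) = 32694 - - \frac{5664}{37} = 32694 + \frac{5664}{37} = \frac{1215342}{37}$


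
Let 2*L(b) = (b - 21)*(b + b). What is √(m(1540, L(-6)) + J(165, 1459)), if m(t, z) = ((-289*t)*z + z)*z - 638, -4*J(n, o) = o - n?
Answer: I*√46720517430/2 ≈ 1.0807e+5*I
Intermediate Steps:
J(n, o) = -o/4 + n/4 (J(n, o) = -(o - n)/4 = -o/4 + n/4)
L(b) = b*(-21 + b) (L(b) = ((b - 21)*(b + b))/2 = ((-21 + b)*(2*b))/2 = (2*b*(-21 + b))/2 = b*(-21 + b))
m(t, z) = -638 + z*(z - 289*t*z) (m(t, z) = (-289*t*z + z)*z - 638 = (z - 289*t*z)*z - 638 = z*(z - 289*t*z) - 638 = -638 + z*(z - 289*t*z))
√(m(1540, L(-6)) + J(165, 1459)) = √((-638 + (-6*(-21 - 6))² - 289*1540*(-6*(-21 - 6))²) + (-¼*1459 + (¼)*165)) = √((-638 + (-6*(-27))² - 289*1540*(-6*(-27))²) + (-1459/4 + 165/4)) = √((-638 + 162² - 289*1540*162²) - 647/2) = √((-638 + 26244 - 289*1540*26244) - 647/2) = √((-638 + 26244 - 11680154640) - 647/2) = √(-11680129034 - 647/2) = √(-23360258715/2) = I*√46720517430/2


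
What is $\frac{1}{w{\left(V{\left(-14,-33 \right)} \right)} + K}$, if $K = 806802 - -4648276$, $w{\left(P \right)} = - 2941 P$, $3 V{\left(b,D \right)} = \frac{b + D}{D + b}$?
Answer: $\frac{3}{16362293} \approx 1.8335 \cdot 10^{-7}$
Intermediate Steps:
$V{\left(b,D \right)} = \frac{1}{3}$ ($V{\left(b,D \right)} = \frac{\left(b + D\right) \frac{1}{D + b}}{3} = \frac{\left(D + b\right) \frac{1}{D + b}}{3} = \frac{1}{3} \cdot 1 = \frac{1}{3}$)
$K = 5455078$ ($K = 806802 + 4648276 = 5455078$)
$\frac{1}{w{\left(V{\left(-14,-33 \right)} \right)} + K} = \frac{1}{\left(-2941\right) \frac{1}{3} + 5455078} = \frac{1}{- \frac{2941}{3} + 5455078} = \frac{1}{\frac{16362293}{3}} = \frac{3}{16362293}$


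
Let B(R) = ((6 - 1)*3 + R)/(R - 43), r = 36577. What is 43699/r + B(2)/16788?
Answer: 30077749483/25176241716 ≈ 1.1947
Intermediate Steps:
B(R) = (15 + R)/(-43 + R) (B(R) = (5*3 + R)/(-43 + R) = (15 + R)/(-43 + R))
43699/r + B(2)/16788 = 43699/36577 + ((15 + 2)/(-43 + 2))/16788 = 43699*(1/36577) + (17/(-41))*(1/16788) = 43699/36577 - 1/41*17*(1/16788) = 43699/36577 - 17/41*1/16788 = 43699/36577 - 17/688308 = 30077749483/25176241716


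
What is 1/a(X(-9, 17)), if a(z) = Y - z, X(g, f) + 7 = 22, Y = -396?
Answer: -1/411 ≈ -0.0024331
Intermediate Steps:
X(g, f) = 15 (X(g, f) = -7 + 22 = 15)
a(z) = -396 - z
1/a(X(-9, 17)) = 1/(-396 - 1*15) = 1/(-396 - 15) = 1/(-411) = -1/411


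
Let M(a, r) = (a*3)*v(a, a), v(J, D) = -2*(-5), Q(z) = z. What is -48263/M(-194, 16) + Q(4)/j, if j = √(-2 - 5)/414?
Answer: 48263/5820 - 1656*I*√7/7 ≈ 8.2926 - 625.91*I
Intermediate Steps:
v(J, D) = 10
j = I*√7/414 (j = √(-7)*(1/414) = (I*√7)*(1/414) = I*√7/414 ≈ 0.0063907*I)
M(a, r) = 30*a (M(a, r) = (a*3)*10 = (3*a)*10 = 30*a)
-48263/M(-194, 16) + Q(4)/j = -48263/(30*(-194)) + 4/((I*√7/414)) = -48263/(-5820) + 4*(-414*I*√7/7) = -48263*(-1/5820) - 1656*I*√7/7 = 48263/5820 - 1656*I*√7/7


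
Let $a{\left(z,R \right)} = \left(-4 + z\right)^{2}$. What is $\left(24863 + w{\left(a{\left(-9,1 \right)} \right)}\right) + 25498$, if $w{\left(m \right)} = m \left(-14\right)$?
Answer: $47995$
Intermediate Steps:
$w{\left(m \right)} = - 14 m$
$\left(24863 + w{\left(a{\left(-9,1 \right)} \right)}\right) + 25498 = \left(24863 - 14 \left(-4 - 9\right)^{2}\right) + 25498 = \left(24863 - 14 \left(-13\right)^{2}\right) + 25498 = \left(24863 - 2366\right) + 25498 = 22497 + 25498 = 47995$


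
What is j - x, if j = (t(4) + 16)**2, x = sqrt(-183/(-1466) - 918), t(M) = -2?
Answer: 196 - I*sqrt(1972656930)/1466 ≈ 196.0 - 30.296*I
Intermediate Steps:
x = I*sqrt(1972656930)/1466 (x = sqrt(-183*(-1/1466) - 918) = sqrt(183/1466 - 918) = sqrt(-1345605/1466) = I*sqrt(1972656930)/1466 ≈ 30.296*I)
j = 196 (j = (-2 + 16)**2 = 14**2 = 196)
j - x = 196 - I*sqrt(1972656930)/1466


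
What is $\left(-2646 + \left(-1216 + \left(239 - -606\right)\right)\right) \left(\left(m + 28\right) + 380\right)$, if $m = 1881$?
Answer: $-6905913$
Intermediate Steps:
$\left(-2646 + \left(-1216 + \left(239 - -606\right)\right)\right) \left(\left(m + 28\right) + 380\right) = \left(-2646 + \left(-1216 + \left(239 - -606\right)\right)\right) \left(\left(1881 + 28\right) + 380\right) = \left(-2646 + \left(-1216 + \left(239 + 606\right)\right)\right) \left(1909 + 380\right) = \left(-2646 + \left(-1216 + 845\right)\right) 2289 = \left(-2646 - 371\right) 2289 = \left(-3017\right) 2289 = -6905913$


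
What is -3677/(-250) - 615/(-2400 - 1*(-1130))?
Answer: 241177/15875 ≈ 15.192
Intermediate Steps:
-3677/(-250) - 615/(-2400 - 1*(-1130)) = -3677*(-1/250) - 615/(-2400 + 1130) = 3677/250 - 615/(-1270) = 3677/250 - 615*(-1/1270) = 3677/250 + 123/254 = 241177/15875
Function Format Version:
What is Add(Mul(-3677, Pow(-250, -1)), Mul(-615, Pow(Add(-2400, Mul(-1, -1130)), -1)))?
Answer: Rational(241177, 15875) ≈ 15.192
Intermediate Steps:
Add(Mul(-3677, Pow(-250, -1)), Mul(-615, Pow(Add(-2400, Mul(-1, -1130)), -1))) = Add(Mul(-3677, Rational(-1, 250)), Mul(-615, Pow(Add(-2400, 1130), -1))) = Add(Rational(3677, 250), Mul(-615, Pow(-1270, -1))) = Add(Rational(3677, 250), Mul(-615, Rational(-1, 1270))) = Add(Rational(3677, 250), Rational(123, 254)) = Rational(241177, 15875)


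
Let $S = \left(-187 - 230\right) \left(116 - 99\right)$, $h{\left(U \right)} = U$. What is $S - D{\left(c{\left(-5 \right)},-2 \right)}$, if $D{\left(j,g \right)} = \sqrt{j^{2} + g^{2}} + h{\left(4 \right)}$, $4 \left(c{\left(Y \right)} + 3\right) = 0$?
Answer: $-7093 - \sqrt{13} \approx -7096.6$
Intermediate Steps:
$c{\left(Y \right)} = -3$ ($c{\left(Y \right)} = -3 + \frac{1}{4} \cdot 0 = -3 + 0 = -3$)
$D{\left(j,g \right)} = 4 + \sqrt{g^{2} + j^{2}}$ ($D{\left(j,g \right)} = \sqrt{j^{2} + g^{2}} + 4 = \sqrt{g^{2} + j^{2}} + 4 = 4 + \sqrt{g^{2} + j^{2}}$)
$S = -7089$ ($S = \left(-417\right) 17 = -7089$)
$S - D{\left(c{\left(-5 \right)},-2 \right)} = -7089 - \left(4 + \sqrt{\left(-2\right)^{2} + \left(-3\right)^{2}}\right) = -7089 - \left(4 + \sqrt{4 + 9}\right) = -7089 - \left(4 + \sqrt{13}\right) = -7093 - \sqrt{13}$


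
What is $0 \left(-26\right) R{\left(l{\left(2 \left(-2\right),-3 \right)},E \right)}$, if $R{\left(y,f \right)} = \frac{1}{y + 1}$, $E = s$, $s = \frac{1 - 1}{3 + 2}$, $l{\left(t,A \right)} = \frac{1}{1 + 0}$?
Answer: $0$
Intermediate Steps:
$l{\left(t,A \right)} = 1$ ($l{\left(t,A \right)} = 1^{-1} = 1$)
$s = 0$ ($s = \frac{0}{5} = 0 \cdot \frac{1}{5} = 0$)
$E = 0$
$R{\left(y,f \right)} = \frac{1}{1 + y}$
$0 \left(-26\right) R{\left(l{\left(2 \left(-2\right),-3 \right)},E \right)} = \frac{0 \left(-26\right)}{1 + 1} = \frac{0}{2} = 0 \cdot \frac{1}{2} = 0$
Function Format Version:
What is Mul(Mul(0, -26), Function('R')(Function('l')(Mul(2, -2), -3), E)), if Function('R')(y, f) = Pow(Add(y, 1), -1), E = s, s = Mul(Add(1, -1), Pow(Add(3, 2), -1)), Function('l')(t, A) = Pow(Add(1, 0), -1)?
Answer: 0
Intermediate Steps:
Function('l')(t, A) = 1 (Function('l')(t, A) = Pow(1, -1) = 1)
s = 0 (s = Mul(0, Pow(5, -1)) = Mul(0, Rational(1, 5)) = 0)
E = 0
Function('R')(y, f) = Pow(Add(1, y), -1)
Mul(Mul(0, -26), Function('R')(Function('l')(Mul(2, -2), -3), E)) = Mul(Mul(0, -26), Pow(Add(1, 1), -1)) = Mul(0, Pow(2, -1)) = Mul(0, Rational(1, 2)) = 0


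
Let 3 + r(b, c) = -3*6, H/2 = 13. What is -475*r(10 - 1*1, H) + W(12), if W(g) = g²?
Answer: 10119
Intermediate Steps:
H = 26 (H = 2*13 = 26)
r(b, c) = -21 (r(b, c) = -3 - 3*6 = -3 - 18 = -21)
-475*r(10 - 1*1, H) + W(12) = -475*(-21) + 12² = 9975 + 144 = 10119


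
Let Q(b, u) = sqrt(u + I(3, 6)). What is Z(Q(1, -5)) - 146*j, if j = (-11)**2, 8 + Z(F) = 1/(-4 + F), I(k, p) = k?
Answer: -159068/9 - I*sqrt(2)/18 ≈ -17674.0 - 0.078567*I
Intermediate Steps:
Q(b, u) = sqrt(3 + u) (Q(b, u) = sqrt(u + 3) = sqrt(3 + u))
Z(F) = -8 + 1/(-4 + F)
j = 121
Z(Q(1, -5)) - 146*j = (33 - 8*sqrt(3 - 5))/(-4 + sqrt(3 - 5)) - 146*121 = (33 - 8*I*sqrt(2))/(-4 + sqrt(-2)) - 17666 = (33 - 8*I*sqrt(2))/(-4 + I*sqrt(2)) - 17666 = -17666 + (33 - 8*I*sqrt(2))/(-4 + I*sqrt(2))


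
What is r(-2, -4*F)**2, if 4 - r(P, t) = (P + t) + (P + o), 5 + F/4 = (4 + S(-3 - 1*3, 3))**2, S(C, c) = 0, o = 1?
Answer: 33489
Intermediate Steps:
F = 44 (F = -20 + 4*(4 + 0)**2 = -20 + 4*4**2 = -20 + 4*16 = -20 + 64 = 44)
r(P, t) = 3 - t - 2*P (r(P, t) = 4 - ((P + t) + (P + 1)) = 4 - ((P + t) + (1 + P)) = 4 - (1 + t + 2*P) = 4 + (-1 - t - 2*P) = 3 - t - 2*P)
r(-2, -4*F)**2 = (3 - (-4)*44 - 2*(-2))**2 = (3 - 1*(-176) + 4)**2 = (3 + 176 + 4)**2 = 183**2 = 33489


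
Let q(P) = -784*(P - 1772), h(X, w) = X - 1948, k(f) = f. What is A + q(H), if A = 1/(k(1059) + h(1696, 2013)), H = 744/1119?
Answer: 418022023477/301011 ≈ 1.3887e+6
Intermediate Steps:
h(X, w) = -1948 + X
H = 248/373 (H = 744*(1/1119) = 248/373 ≈ 0.66488)
q(P) = 1389248 - 784*P (q(P) = -784*(-1772 + P) = 1389248 - 784*P)
A = 1/807 (A = 1/(1059 + (-1948 + 1696)) = 1/(1059 - 252) = 1/807 ≈ 0.0012392)
A + q(H) = 1/807 + (1389248 - 784*248/373) = 1/807 + (1389248 - 194432/373) = 1/807 + 517995072/373 = 418022023477/301011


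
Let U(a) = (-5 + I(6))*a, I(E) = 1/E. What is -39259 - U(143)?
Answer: -231407/6 ≈ -38568.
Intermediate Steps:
I(E) = 1/E
U(a) = -29*a/6 (U(a) = (-5 + 1/6)*a = (-5 + ⅙)*a = -29*a/6)
-39259 - U(143) = -39259 - (-29)*143/6 = -39259 - 1*(-4147/6) = -39259 + 4147/6 = -231407/6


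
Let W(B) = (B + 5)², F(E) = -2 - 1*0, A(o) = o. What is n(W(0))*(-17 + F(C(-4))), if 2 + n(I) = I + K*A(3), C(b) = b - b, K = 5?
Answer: -722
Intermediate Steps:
C(b) = 0
F(E) = -2 (F(E) = -2 + 0 = -2)
W(B) = (5 + B)²
n(I) = 13 + I (n(I) = -2 + (I + 5*3) = -2 + (I + 15) = -2 + (15 + I) = 13 + I)
n(W(0))*(-17 + F(C(-4))) = (13 + (5 + 0)²)*(-17 - 2) = (13 + 5²)*(-19) = (13 + 25)*(-19) = 38*(-19) = -722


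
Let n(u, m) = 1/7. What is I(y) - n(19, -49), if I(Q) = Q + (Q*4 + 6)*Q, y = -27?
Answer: 19088/7 ≈ 2726.9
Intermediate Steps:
n(u, m) = ⅐
I(Q) = Q + Q*(6 + 4*Q) (I(Q) = Q + (4*Q + 6)*Q = Q + (6 + 4*Q)*Q = Q + Q*(6 + 4*Q))
I(y) - n(19, -49) = -27*(7 + 4*(-27)) - 1*⅐ = -27*(7 - 108) - ⅐ = -27*(-101) - ⅐ = 2727 - ⅐ = 19088/7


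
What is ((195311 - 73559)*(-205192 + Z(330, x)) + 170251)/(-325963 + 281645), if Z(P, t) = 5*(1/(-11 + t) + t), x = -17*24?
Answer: 10571680758007/18569242 ≈ 5.6931e+5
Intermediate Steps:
x = -408
Z(P, t) = 5*t + 5/(-11 + t) (Z(P, t) = 5*(t + 1/(-11 + t)) = 5*t + 5/(-11 + t))
((195311 - 73559)*(-205192 + Z(330, x)) + 170251)/(-325963 + 281645) = ((195311 - 73559)*(-205192 + 5*(1 + (-408)² - 11*(-408))/(-11 - 408)) + 170251)/(-325963 + 281645) = (121752*(-205192 + 5*(1 + 166464 + 4488)/(-419)) + 170251)/(-44318) = (121752*(-205192 + 5*(-1/419)*170953) + 170251)*(-1/44318) = (121752*(-205192 - 854765/419) + 170251)*(-1/44318) = (121752*(-86830213/419) + 170251)*(-1/44318) = (-10571752093176/419 + 170251)*(-1/44318) = -10571680758007/419*(-1/44318) = 10571680758007/18569242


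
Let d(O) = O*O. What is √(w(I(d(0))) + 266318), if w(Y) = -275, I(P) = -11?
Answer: √266043 ≈ 515.79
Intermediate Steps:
d(O) = O²
√(w(I(d(0))) + 266318) = √(-275 + 266318) = √266043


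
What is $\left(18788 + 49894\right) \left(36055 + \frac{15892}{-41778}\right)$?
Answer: $\frac{17242500462406}{6963} \approx 2.4763 \cdot 10^{9}$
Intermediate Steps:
$\left(18788 + 49894\right) \left(36055 + \frac{15892}{-41778}\right) = 68682 \left(36055 + 15892 \left(- \frac{1}{41778}\right)\right) = 68682 \left(36055 - \frac{7946}{20889}\right) = 68682 \cdot \frac{753144949}{20889} = \frac{17242500462406}{6963}$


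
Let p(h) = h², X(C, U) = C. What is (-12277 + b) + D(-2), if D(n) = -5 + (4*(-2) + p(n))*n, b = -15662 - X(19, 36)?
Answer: -27955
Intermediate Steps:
b = -15681 (b = -15662 - 1*19 = -15662 - 19 = -15681)
D(n) = -5 + n*(-8 + n²) (D(n) = -5 + (4*(-2) + n²)*n = -5 + (-8 + n²)*n = -5 + n*(-8 + n²))
(-12277 + b) + D(-2) = (-12277 - 15681) + (-5 + (-2)³ - 8*(-2)) = -27958 + (-5 - 8 + 16) = -27958 + 3 = -27955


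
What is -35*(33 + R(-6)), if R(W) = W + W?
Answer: -735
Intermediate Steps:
R(W) = 2*W
-35*(33 + R(-6)) = -35*(33 + 2*(-6)) = -35*(33 - 12) = -35*21 = -735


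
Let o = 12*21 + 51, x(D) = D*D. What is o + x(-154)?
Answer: 24019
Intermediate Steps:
x(D) = D²
o = 303 (o = 252 + 51 = 303)
o + x(-154) = 303 + (-154)² = 303 + 23716 = 24019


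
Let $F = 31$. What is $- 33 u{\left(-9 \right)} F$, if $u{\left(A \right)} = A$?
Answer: $9207$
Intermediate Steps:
$- 33 u{\left(-9 \right)} F = \left(-33\right) \left(-9\right) 31 = 297 \cdot 31 = 9207$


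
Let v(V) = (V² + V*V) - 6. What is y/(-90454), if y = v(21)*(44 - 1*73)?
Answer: 12702/45227 ≈ 0.28085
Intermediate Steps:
v(V) = -6 + 2*V² (v(V) = (V² + V²) - 6 = 2*V² - 6 = -6 + 2*V²)
y = -25404 (y = (-6 + 2*21²)*(44 - 1*73) = (-6 + 2*441)*(44 - 73) = (-6 + 882)*(-29) = 876*(-29) = -25404)
y/(-90454) = -25404/(-90454) = -25404*(-1/90454) = 12702/45227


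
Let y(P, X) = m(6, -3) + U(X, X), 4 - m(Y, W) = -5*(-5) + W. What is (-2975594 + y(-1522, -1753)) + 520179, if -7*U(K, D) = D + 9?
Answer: -17186287/7 ≈ -2.4552e+6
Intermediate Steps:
m(Y, W) = -21 - W (m(Y, W) = 4 - (-5*(-5) + W) = 4 - (25 + W) = 4 + (-25 - W) = -21 - W)
U(K, D) = -9/7 - D/7 (U(K, D) = -(D + 9)/7 = -(9 + D)/7 = -9/7 - D/7)
y(P, X) = -135/7 - X/7 (y(P, X) = (-21 - 1*(-3)) + (-9/7 - X/7) = (-21 + 3) + (-9/7 - X/7) = -18 + (-9/7 - X/7) = -135/7 - X/7)
(-2975594 + y(-1522, -1753)) + 520179 = (-2975594 + (-135/7 - 1/7*(-1753))) + 520179 = (-2975594 + (-135/7 + 1753/7)) + 520179 = (-2975594 + 1618/7) + 520179 = -20827540/7 + 520179 = -17186287/7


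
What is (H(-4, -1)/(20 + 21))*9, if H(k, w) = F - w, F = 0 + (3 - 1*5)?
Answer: -9/41 ≈ -0.21951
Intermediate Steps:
F = -2 (F = 0 + (3 - 5) = 0 - 2 = -2)
H(k, w) = -2 - w
(H(-4, -1)/(20 + 21))*9 = ((-2 - 1*(-1))/(20 + 21))*9 = ((-2 + 1)/41)*9 = ((1/41)*(-1))*9 = -1/41*9 = -9/41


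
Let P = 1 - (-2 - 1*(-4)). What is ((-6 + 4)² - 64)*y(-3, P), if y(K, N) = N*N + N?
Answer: 0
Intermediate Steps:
P = -1 (P = 1 - (-2 + 4) = 1 - 1*2 = 1 - 2 = -1)
y(K, N) = N + N² (y(K, N) = N² + N = N + N²)
((-6 + 4)² - 64)*y(-3, P) = ((-6 + 4)² - 64)*(-(1 - 1)) = ((-2)² - 64)*(-1*0) = (4 - 64)*0 = -60*0 = 0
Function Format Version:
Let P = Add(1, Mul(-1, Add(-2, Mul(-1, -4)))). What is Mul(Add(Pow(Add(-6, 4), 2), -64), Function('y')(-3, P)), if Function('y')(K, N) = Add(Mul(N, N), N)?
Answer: 0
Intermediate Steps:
P = -1 (P = Add(1, Mul(-1, Add(-2, 4))) = Add(1, Mul(-1, 2)) = Add(1, -2) = -1)
Function('y')(K, N) = Add(N, Pow(N, 2)) (Function('y')(K, N) = Add(Pow(N, 2), N) = Add(N, Pow(N, 2)))
Mul(Add(Pow(Add(-6, 4), 2), -64), Function('y')(-3, P)) = Mul(Add(Pow(Add(-6, 4), 2), -64), Mul(-1, Add(1, -1))) = Mul(Add(Pow(-2, 2), -64), Mul(-1, 0)) = Mul(Add(4, -64), 0) = Mul(-60, 0) = 0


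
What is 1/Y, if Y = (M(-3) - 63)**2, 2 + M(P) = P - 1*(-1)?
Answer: 1/4489 ≈ 0.00022277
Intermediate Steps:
M(P) = -1 + P (M(P) = -2 + (P - 1*(-1)) = -2 + (P + 1) = -2 + (1 + P) = -1 + P)
Y = 4489 (Y = ((-1 - 3) - 63)**2 = (-4 - 63)**2 = (-67)**2 = 4489)
1/Y = 1/4489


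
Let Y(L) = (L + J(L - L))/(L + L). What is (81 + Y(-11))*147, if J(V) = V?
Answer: 23961/2 ≈ 11981.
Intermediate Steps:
Y(L) = ½ (Y(L) = (L + (L - L))/(L + L) = (L + 0)/((2*L)) = L*(1/(2*L)) = ½)
(81 + Y(-11))*147 = (81 + ½)*147 = (163/2)*147 = 23961/2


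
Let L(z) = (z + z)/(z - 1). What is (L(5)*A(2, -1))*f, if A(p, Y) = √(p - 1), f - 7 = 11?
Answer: 45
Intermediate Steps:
L(z) = 2*z/(-1 + z) (L(z) = (2*z)/(-1 + z) = 2*z/(-1 + z))
f = 18 (f = 7 + 11 = 18)
A(p, Y) = √(-1 + p)
(L(5)*A(2, -1))*f = ((2*5/(-1 + 5))*√(-1 + 2))*18 = ((2*5/4)*√1)*18 = ((2*5*(¼))*1)*18 = ((5/2)*1)*18 = (5/2)*18 = 45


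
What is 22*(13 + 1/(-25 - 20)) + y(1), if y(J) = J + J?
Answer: 12938/45 ≈ 287.51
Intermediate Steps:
y(J) = 2*J
22*(13 + 1/(-25 - 20)) + y(1) = 22*(13 + 1/(-25 - 20)) + 2*1 = 22*(13 + 1/(-45)) + 2 = 22*(13 - 1/45) + 2 = 22*(584/45) + 2 = 12848/45 + 2 = 12938/45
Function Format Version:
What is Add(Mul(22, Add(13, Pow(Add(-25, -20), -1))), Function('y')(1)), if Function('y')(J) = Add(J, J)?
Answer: Rational(12938, 45) ≈ 287.51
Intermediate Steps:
Function('y')(J) = Mul(2, J)
Add(Mul(22, Add(13, Pow(Add(-25, -20), -1))), Function('y')(1)) = Add(Mul(22, Add(13, Pow(Add(-25, -20), -1))), Mul(2, 1)) = Add(Mul(22, Add(13, Pow(-45, -1))), 2) = Add(Mul(22, Add(13, Rational(-1, 45))), 2) = Add(Mul(22, Rational(584, 45)), 2) = Add(Rational(12848, 45), 2) = Rational(12938, 45)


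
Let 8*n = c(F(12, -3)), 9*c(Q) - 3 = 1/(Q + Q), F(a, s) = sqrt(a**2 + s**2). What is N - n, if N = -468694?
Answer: -11248657/24 - sqrt(17)/7344 ≈ -4.6869e+5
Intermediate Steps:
c(Q) = 1/3 + 1/(18*Q) (c(Q) = 1/3 + 1/(9*(Q + Q)) = 1/3 + 1/(9*((2*Q))) = 1/3 + (1/(2*Q))/9 = 1/3 + 1/(18*Q))
n = sqrt(17)*(1 + 18*sqrt(17))/7344 (n = ((1 + 6*sqrt(12**2 + (-3)**2))/(18*(sqrt(12**2 + (-3)**2))))/8 = ((1 + 6*sqrt(144 + 9))/(18*(sqrt(144 + 9))))/8 = ((1 + 6*sqrt(153))/(18*(sqrt(153))))/8 = ((1 + 6*(3*sqrt(17)))/(18*((3*sqrt(17)))))/8 = ((sqrt(17)/51)*(1 + 18*sqrt(17))/18)/8 = (sqrt(17)*(1 + 18*sqrt(17))/918)/8 = sqrt(17)*(1 + 18*sqrt(17))/7344 ≈ 0.042228)
N - n = -468694 - (1/24 + sqrt(17)/7344) = -468694 + (-1/24 - sqrt(17)/7344) = -11248657/24 - sqrt(17)/7344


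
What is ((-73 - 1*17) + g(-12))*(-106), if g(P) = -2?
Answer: 9752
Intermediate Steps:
((-73 - 1*17) + g(-12))*(-106) = ((-73 - 1*17) - 2)*(-106) = ((-73 - 17) - 2)*(-106) = (-90 - 2)*(-106) = -92*(-106) = 9752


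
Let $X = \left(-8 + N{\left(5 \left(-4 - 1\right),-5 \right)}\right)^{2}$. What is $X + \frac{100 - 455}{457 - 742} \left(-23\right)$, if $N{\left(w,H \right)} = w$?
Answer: $\frac{60440}{57} \approx 1060.4$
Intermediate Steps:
$X = 1089$ ($X = \left(-8 + 5 \left(-4 - 1\right)\right)^{2} = \left(-8 + 5 \left(-5\right)\right)^{2} = \left(-8 - 25\right)^{2} = \left(-33\right)^{2} = 1089$)
$X + \frac{100 - 455}{457 - 742} \left(-23\right) = 1089 + \frac{100 - 455}{457 - 742} \left(-23\right) = 1089 + - \frac{355}{-285} \left(-23\right) = 1089 + \left(-355\right) \left(- \frac{1}{285}\right) \left(-23\right) = 1089 + \frac{71}{57} \left(-23\right) = 1089 - \frac{1633}{57} = \frac{60440}{57}$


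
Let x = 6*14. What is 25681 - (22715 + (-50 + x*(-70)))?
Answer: 8896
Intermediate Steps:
x = 84
25681 - (22715 + (-50 + x*(-70))) = 25681 - (22715 + (-50 + 84*(-70))) = 25681 - (22715 + (-50 - 5880)) = 25681 - (22715 - 5930) = 25681 - 1*16785 = 25681 - 16785 = 8896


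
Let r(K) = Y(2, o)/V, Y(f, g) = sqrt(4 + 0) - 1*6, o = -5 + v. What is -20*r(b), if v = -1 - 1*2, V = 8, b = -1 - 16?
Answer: 10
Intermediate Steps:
b = -17
v = -3 (v = -1 - 2 = -3)
o = -8 (o = -5 - 3 = -8)
Y(f, g) = -4 (Y(f, g) = sqrt(4) - 6 = 2 - 6 = -4)
r(K) = -1/2 (r(K) = -4/8 = -4*1/8 = -1/2)
-20*r(b) = -20*(-1/2) = 10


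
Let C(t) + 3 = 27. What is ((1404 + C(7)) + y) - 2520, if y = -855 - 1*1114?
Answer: -3061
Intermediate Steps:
C(t) = 24 (C(t) = -3 + 27 = 24)
y = -1969 (y = -855 - 1114 = -1969)
((1404 + C(7)) + y) - 2520 = ((1404 + 24) - 1969) - 2520 = (1428 - 1969) - 2520 = -541 - 2520 = -3061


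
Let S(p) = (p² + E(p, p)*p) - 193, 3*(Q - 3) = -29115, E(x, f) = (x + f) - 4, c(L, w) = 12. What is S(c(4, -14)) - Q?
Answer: 9893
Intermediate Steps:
E(x, f) = -4 + f + x (E(x, f) = (f + x) - 4 = -4 + f + x)
Q = -9702 (Q = 3 + (⅓)*(-29115) = 3 - 9705 = -9702)
S(p) = -193 + p² + p*(-4 + 2*p) (S(p) = (p² + (-4 + p + p)*p) - 193 = (p² + (-4 + 2*p)*p) - 193 = (p² + p*(-4 + 2*p)) - 193 = -193 + p² + p*(-4 + 2*p))
S(c(4, -14)) - Q = (-193 - 4*12 + 3*12²) - 1*(-9702) = (-193 - 48 + 3*144) + 9702 = (-193 - 48 + 432) + 9702 = 191 + 9702 = 9893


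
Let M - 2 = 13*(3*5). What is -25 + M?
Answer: 172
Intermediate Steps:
M = 197 (M = 2 + 13*(3*5) = 2 + 13*15 = 2 + 195 = 197)
-25 + M = -25 + 197 = 172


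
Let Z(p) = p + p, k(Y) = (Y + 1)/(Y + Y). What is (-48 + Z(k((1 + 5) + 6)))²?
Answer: 316969/144 ≈ 2201.2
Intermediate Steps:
k(Y) = (1 + Y)/(2*Y) (k(Y) = (1 + Y)/((2*Y)) = (1 + Y)*(1/(2*Y)) = (1 + Y)/(2*Y))
Z(p) = 2*p
(-48 + Z(k((1 + 5) + 6)))² = (-48 + 2*((1 + ((1 + 5) + 6))/(2*((1 + 5) + 6))))² = (-48 + 2*((1 + (6 + 6))/(2*(6 + 6))))² = (-48 + 2*((½)*(1 + 12)/12))² = (-48 + 2*((½)*(1/12)*13))² = (-48 + 2*(13/24))² = (-48 + 13/12)² = (-563/12)² = 316969/144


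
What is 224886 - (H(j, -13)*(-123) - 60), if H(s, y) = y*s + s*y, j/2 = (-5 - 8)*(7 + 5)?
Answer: 1222722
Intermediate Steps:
j = -312 (j = 2*((-5 - 8)*(7 + 5)) = 2*(-13*12) = 2*(-156) = -312)
H(s, y) = 2*s*y (H(s, y) = s*y + s*y = 2*s*y)
224886 - (H(j, -13)*(-123) - 60) = 224886 - ((2*(-312)*(-13))*(-123) - 60) = 224886 - (8112*(-123) - 60) = 224886 - (-997776 - 60) = 224886 - 1*(-997836) = 224886 + 997836 = 1222722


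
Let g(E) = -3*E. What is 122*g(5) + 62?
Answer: -1768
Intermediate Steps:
122*g(5) + 62 = 122*(-3*5) + 62 = 122*(-15) + 62 = -1830 + 62 = -1768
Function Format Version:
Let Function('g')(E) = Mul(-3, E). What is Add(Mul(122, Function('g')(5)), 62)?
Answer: -1768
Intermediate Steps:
Add(Mul(122, Function('g')(5)), 62) = Add(Mul(122, Mul(-3, 5)), 62) = Add(Mul(122, -15), 62) = Add(-1830, 62) = -1768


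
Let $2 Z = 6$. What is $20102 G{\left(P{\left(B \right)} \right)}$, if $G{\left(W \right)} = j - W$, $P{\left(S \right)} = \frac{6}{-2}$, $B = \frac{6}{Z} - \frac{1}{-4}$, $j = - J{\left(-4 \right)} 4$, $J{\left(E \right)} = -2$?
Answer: $221122$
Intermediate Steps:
$Z = 3$ ($Z = \frac{1}{2} \cdot 6 = 3$)
$j = 8$ ($j = \left(-1\right) \left(-2\right) 4 = 2 \cdot 4 = 8$)
$B = \frac{9}{4}$ ($B = \frac{6}{3} - \frac{1}{-4} = 6 \cdot \frac{1}{3} - - \frac{1}{4} = 2 + \frac{1}{4} = \frac{9}{4} \approx 2.25$)
$P{\left(S \right)} = -3$ ($P{\left(S \right)} = 6 \left(- \frac{1}{2}\right) = -3$)
$G{\left(W \right)} = 8 - W$
$20102 G{\left(P{\left(B \right)} \right)} = 20102 \left(8 - -3\right) = 20102 \left(8 + 3\right) = 20102 \cdot 11 = 221122$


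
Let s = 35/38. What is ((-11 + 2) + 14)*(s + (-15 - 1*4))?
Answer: -3435/38 ≈ -90.395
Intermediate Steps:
s = 35/38 (s = 35*(1/38) = 35/38 ≈ 0.92105)
((-11 + 2) + 14)*(s + (-15 - 1*4)) = ((-11 + 2) + 14)*(35/38 + (-15 - 1*4)) = (-9 + 14)*(35/38 + (-15 - 4)) = 5*(35/38 - 19) = 5*(-687/38) = -3435/38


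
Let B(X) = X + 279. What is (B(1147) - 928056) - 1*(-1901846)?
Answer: 975216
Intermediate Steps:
B(X) = 279 + X
(B(1147) - 928056) - 1*(-1901846) = ((279 + 1147) - 928056) - 1*(-1901846) = (1426 - 928056) + 1901846 = -926630 + 1901846 = 975216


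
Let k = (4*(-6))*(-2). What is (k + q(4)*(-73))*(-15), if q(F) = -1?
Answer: -1815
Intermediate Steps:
k = 48 (k = -24*(-2) = 48)
(k + q(4)*(-73))*(-15) = (48 - 1*(-73))*(-15) = (48 + 73)*(-15) = 121*(-15) = -1815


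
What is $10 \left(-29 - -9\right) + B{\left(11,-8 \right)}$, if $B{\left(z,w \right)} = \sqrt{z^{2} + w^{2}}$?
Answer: $-200 + \sqrt{185} \approx -186.4$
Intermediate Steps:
$B{\left(z,w \right)} = \sqrt{w^{2} + z^{2}}$
$10 \left(-29 - -9\right) + B{\left(11,-8 \right)} = 10 \left(-29 - -9\right) + \sqrt{\left(-8\right)^{2} + 11^{2}} = 10 \left(-29 + 9\right) + \sqrt{64 + 121} = 10 \left(-20\right) + \sqrt{185} = -200 + \sqrt{185}$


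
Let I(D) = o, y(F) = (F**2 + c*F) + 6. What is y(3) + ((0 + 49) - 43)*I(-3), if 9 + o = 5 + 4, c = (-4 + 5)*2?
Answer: 21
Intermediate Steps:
c = 2 (c = 1*2 = 2)
y(F) = 6 + F**2 + 2*F (y(F) = (F**2 + 2*F) + 6 = 6 + F**2 + 2*F)
o = 0 (o = -9 + (5 + 4) = -9 + 9 = 0)
I(D) = 0
y(3) + ((0 + 49) - 43)*I(-3) = (6 + 3**2 + 2*3) + ((0 + 49) - 43)*0 = (6 + 9 + 6) + (49 - 43)*0 = 21 + 6*0 = 21 + 0 = 21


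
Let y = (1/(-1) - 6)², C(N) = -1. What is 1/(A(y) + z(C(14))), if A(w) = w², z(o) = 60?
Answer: 1/2461 ≈ 0.00040634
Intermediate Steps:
y = 49 (y = (-1 - 6)² = (-7)² = 49)
1/(A(y) + z(C(14))) = 1/(49² + 60) = 1/(2401 + 60) = 1/2461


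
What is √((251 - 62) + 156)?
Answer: √345 ≈ 18.574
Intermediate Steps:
√((251 - 62) + 156) = √(189 + 156) = √345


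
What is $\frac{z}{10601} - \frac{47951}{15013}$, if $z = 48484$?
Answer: $\frac{219561741}{159152813} \approx 1.3796$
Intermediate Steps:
$\frac{z}{10601} - \frac{47951}{15013} = \frac{48484}{10601} - \frac{47951}{15013} = \frac{219561741}{159152813}$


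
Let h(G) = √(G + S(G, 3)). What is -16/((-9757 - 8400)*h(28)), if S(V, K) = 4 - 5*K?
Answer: 16*√17/308669 ≈ 0.00021372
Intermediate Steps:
h(G) = √(-11 + G) (h(G) = √(G + (4 - 5*3)) = √(G + (4 - 15)) = √(G - 11) = √(-11 + G))
-16/((-9757 - 8400)*h(28)) = -16/((-9757 - 8400)*(√(-11 + 28))) = -16/((-18157)*(√17)) = -(-16)*√17/17/18157 = -(-16)*√17/308669 = 16*√17/308669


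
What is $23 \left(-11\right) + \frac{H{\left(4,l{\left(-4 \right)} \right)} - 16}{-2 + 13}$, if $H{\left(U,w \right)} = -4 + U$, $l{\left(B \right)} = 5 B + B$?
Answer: $- \frac{2799}{11} \approx -254.45$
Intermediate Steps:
$l{\left(B \right)} = 6 B$
$23 \left(-11\right) + \frac{H{\left(4,l{\left(-4 \right)} \right)} - 16}{-2 + 13} = 23 \left(-11\right) + \frac{\left(-4 + 4\right) - 16}{-2 + 13} = -253 + \frac{0 - 16}{11} = -253 - \frac{16}{11} = - \frac{2799}{11}$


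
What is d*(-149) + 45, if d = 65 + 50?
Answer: -17090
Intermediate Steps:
d = 115
d*(-149) + 45 = 115*(-149) + 45 = -17135 + 45 = -17090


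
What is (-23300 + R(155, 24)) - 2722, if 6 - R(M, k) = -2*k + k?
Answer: -25992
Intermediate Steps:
R(M, k) = 6 + k (R(M, k) = 6 - (-2*k + k) = 6 - (-1)*k = 6 + k)
(-23300 + R(155, 24)) - 2722 = (-23300 + (6 + 24)) - 2722 = (-23300 + 30) - 2722 = -23270 - 2722 = -25992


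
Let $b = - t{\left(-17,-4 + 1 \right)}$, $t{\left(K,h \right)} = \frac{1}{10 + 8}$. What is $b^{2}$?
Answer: $\frac{1}{324} \approx 0.0030864$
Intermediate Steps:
$t{\left(K,h \right)} = \frac{1}{18}$
$b = - \frac{1}{18}$ ($b = \left(-1\right) \frac{1}{18} = - \frac{1}{18} \approx -0.055556$)
$b^{2} = \left(- \frac{1}{18}\right)^{2} = \frac{1}{324}$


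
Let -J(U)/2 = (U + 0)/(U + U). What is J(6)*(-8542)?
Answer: 8542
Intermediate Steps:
J(U) = -1 (J(U) = -2*(U + 0)/(U + U) = -2*U/(2*U) = -2*U*1/(2*U) = -2*1/2 = -1)
J(6)*(-8542) = -1*(-8542) = 8542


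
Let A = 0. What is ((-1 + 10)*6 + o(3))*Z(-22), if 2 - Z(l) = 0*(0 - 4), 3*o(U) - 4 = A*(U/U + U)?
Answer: 332/3 ≈ 110.67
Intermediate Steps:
o(U) = 4/3 (o(U) = 4/3 + (0*(U/U + U))/3 = 4/3 + (0*(1 + U))/3 = 4/3 + (⅓)*0 = 4/3 + 0 = 4/3)
Z(l) = 2 (Z(l) = 2 - 0*(0 - 4) = 2 - 0*(-4) = 2 - 1*0 = 2 + 0 = 2)
((-1 + 10)*6 + o(3))*Z(-22) = ((-1 + 10)*6 + 4/3)*2 = (9*6 + 4/3)*2 = (54 + 4/3)*2 = (166/3)*2 = 332/3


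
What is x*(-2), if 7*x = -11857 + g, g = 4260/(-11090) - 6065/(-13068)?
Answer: 171835369967/50723442 ≈ 3387.7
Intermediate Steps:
g = 1159117/14492412 (g = 4260*(-1/11090) - 6065*(-1/13068) = -426/1109 + 6065/13068 = 1159117/14492412 ≈ 0.079981)
x = -171835369967/101446884 (x = (-11857 + 1159117/14492412)/7 = (⅐)*(-171835369967/14492412) = -171835369967/101446884 ≈ -1693.8)
x*(-2) = -171835369967/101446884*(-2) = 171835369967/50723442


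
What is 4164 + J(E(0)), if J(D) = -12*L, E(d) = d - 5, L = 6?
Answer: 4092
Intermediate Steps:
E(d) = -5 + d
J(D) = -72 (J(D) = -12*6 = -72)
4164 + J(E(0)) = 4164 - 72 = 4092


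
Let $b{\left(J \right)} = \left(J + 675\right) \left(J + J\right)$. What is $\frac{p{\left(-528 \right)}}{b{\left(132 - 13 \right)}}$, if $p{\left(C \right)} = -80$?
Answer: $- \frac{20}{47243} \approx -0.00042334$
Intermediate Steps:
$b{\left(J \right)} = 2 J \left(675 + J\right)$ ($b{\left(J \right)} = \left(675 + J\right) 2 J = 2 J \left(675 + J\right)$)
$\frac{p{\left(-528 \right)}}{b{\left(132 - 13 \right)}} = - \frac{80}{2 \left(132 - 13\right) \left(675 + \left(132 - 13\right)\right)} = - \frac{80}{2 \cdot 119 \left(675 + 119\right)} = - \frac{80}{2 \cdot 119 \cdot 794} = - \frac{80}{188972} = \left(-80\right) \frac{1}{188972} = - \frac{20}{47243}$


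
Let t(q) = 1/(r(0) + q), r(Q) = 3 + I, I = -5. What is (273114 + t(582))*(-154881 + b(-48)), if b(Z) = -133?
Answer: -12277583220347/290 ≈ -4.2337e+10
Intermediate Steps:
r(Q) = -2 (r(Q) = 3 - 5 = -2)
t(q) = 1/(-2 + q)
(273114 + t(582))*(-154881 + b(-48)) = (273114 + 1/(-2 + 582))*(-154881 - 133) = (273114 + 1/580)*(-155014) = (158406121/580)*(-155014) = -12277583220347/290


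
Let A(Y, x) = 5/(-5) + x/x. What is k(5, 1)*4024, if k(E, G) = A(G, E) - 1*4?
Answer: -16096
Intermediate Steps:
A(Y, x) = 0 (A(Y, x) = 5*(-⅕) + 1 = -1 + 1 = 0)
k(E, G) = -4 (k(E, G) = 0 - 1*4 = 0 - 4 = -4)
k(5, 1)*4024 = -4*4024 = -16096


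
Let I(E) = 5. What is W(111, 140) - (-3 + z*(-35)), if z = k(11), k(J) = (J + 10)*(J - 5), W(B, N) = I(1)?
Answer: 4418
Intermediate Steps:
W(B, N) = 5
k(J) = (-5 + J)*(10 + J) (k(J) = (10 + J)*(-5 + J) = (-5 + J)*(10 + J))
z = 126 (z = -50 + 11**2 + 5*11 = -50 + 121 + 55 = 126)
W(111, 140) - (-3 + z*(-35)) = 5 - (-3 + 126*(-35)) = 5 - (-3 - 4410) = 5 - 1*(-4413) = 5 + 4413 = 4418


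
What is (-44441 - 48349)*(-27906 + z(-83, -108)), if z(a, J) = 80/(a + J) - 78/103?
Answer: 50943368714040/19673 ≈ 2.5895e+9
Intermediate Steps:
z(a, J) = -78/103 + 80/(J + a) (z(a, J) = 80/(J + a) - 78*1/103 = 80/(J + a) - 78/103 = -78/103 + 80/(J + a))
(-44441 - 48349)*(-27906 + z(-83, -108)) = (-44441 - 48349)*(-27906 + 2*(4120 - 39*(-108) - 39*(-83))/(103*(-108 - 83))) = -92790*(-27906 + (2/103)*(4120 + 4212 + 3237)/(-191)) = -92790*(-27906 + (2/103)*(-1/191)*11569) = -92790*(-27906 - 23138/19673) = -92790*(-549017876/19673) = 50943368714040/19673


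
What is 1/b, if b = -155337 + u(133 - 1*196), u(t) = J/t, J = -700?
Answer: -9/1397933 ≈ -6.4381e-6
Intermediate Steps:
u(t) = -700/t
b = -1397933/9 (b = -155337 - 700/(133 - 1*196) = -155337 - 700/(133 - 196) = -155337 - 700/(-63) = -155337 - 700*(-1/63) = -155337 + 100/9 = -1397933/9 ≈ -1.5533e+5)
1/b = 1/(-1397933/9) = -9/1397933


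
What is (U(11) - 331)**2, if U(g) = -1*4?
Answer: 112225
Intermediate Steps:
U(g) = -4
(U(11) - 331)**2 = (-4 - 331)**2 = (-335)**2 = 112225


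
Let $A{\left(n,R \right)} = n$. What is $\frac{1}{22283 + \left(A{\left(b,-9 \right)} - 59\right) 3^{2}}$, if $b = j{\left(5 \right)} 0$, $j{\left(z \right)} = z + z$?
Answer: $\frac{1}{21752} \approx 4.5973 \cdot 10^{-5}$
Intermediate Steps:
$j{\left(z \right)} = 2 z$
$b = 0$ ($b = 2 \cdot 5 \cdot 0 = 10 \cdot 0 = 0$)
$\frac{1}{22283 + \left(A{\left(b,-9 \right)} - 59\right) 3^{2}} = \frac{1}{22283 + \left(0 - 59\right) 3^{2}} = \frac{1}{22283 - 531} = \frac{1}{21752}$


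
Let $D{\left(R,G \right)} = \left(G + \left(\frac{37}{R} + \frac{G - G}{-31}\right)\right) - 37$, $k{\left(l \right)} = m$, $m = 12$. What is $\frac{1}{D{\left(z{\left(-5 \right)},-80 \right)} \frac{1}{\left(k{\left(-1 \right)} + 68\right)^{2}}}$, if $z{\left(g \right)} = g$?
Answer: $- \frac{16000}{311} \approx -51.447$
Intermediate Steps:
$k{\left(l \right)} = 12$
$D{\left(R,G \right)} = -37 + G + \frac{37}{R}$ ($D{\left(R,G \right)} = \left(G + \left(\frac{37}{R} + 0 \left(- \frac{1}{31}\right)\right)\right) - 37 = \left(G + \left(\frac{37}{R} + 0\right)\right) - 37 = \left(G + \frac{37}{R}\right) - 37 = -37 + G + \frac{37}{R}$)
$\frac{1}{D{\left(z{\left(-5 \right)},-80 \right)} \frac{1}{\left(k{\left(-1 \right)} + 68\right)^{2}}} = \frac{1}{\left(-37 - 80 + \frac{37}{-5}\right) \frac{1}{\left(12 + 68\right)^{2}}} = \frac{1}{\left(-37 - 80 + 37 \left(- \frac{1}{5}\right)\right) \frac{1}{80^{2}}} = \frac{1}{\left(-37 - 80 - \frac{37}{5}\right) \frac{1}{6400}} = \frac{1}{\left(- \frac{622}{5}\right) \frac{1}{6400}} = \frac{1}{- \frac{311}{16000}} = - \frac{16000}{311}$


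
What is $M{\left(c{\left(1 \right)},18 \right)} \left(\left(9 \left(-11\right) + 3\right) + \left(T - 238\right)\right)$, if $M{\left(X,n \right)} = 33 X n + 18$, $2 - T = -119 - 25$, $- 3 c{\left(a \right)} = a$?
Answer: $33840$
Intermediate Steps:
$c{\left(a \right)} = - \frac{a}{3}$
$T = 146$ ($T = 2 - \left(-119 - 25\right) = 2 - -144 = 2 + 144 = 146$)
$M{\left(X,n \right)} = 18 + 33 X n$ ($M{\left(X,n \right)} = 33 X n + 18 = 18 + 33 X n$)
$M{\left(c{\left(1 \right)},18 \right)} \left(\left(9 \left(-11\right) + 3\right) + \left(T - 238\right)\right) = \left(18 + 33 \left(\left(- \frac{1}{3}\right) 1\right) 18\right) \left(\left(9 \left(-11\right) + 3\right) + \left(146 - 238\right)\right) = \left(18 + 33 \left(- \frac{1}{3}\right) 18\right) \left(\left(-99 + 3\right) + \left(146 - 238\right)\right) = \left(18 - 198\right) \left(-96 - 92\right) = \left(-180\right) \left(-188\right) = 33840$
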